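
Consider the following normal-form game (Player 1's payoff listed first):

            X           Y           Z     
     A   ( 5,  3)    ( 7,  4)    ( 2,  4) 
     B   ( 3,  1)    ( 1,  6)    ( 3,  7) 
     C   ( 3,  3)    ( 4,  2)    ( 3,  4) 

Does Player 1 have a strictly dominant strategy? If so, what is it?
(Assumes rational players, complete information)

No strictly dominant strategy exists for Player 1

Work:
A strategy strictly dominates another if it gives a strictly higher payoff against every opponent action. Compare each pair of P1's strategies column-by-column:
  A vs B: [5 vs 3, 7 vs 1, 2 vs 3] → A does not strictly dominate B (column Z: 2 ≤ 3)
  A vs C: [5 vs 3, 7 vs 4, 2 vs 3] → A does not strictly dominate C (column Z: 2 ≤ 3)
  B vs A: [3 vs 5, 1 vs 7, 3 vs 2] → B does not strictly dominate A (column X: 3 ≤ 5)
  B vs C: [3 vs 3, 1 vs 4, 3 vs 3] → B does not strictly dominate C (column X: 3 ≤ 3)
  C vs A: [3 vs 5, 4 vs 7, 3 vs 2] → C does not strictly dominate A (column X: 3 ≤ 5)
  C vs B: [3 vs 3, 4 vs 1, 3 vs 3] → C does not strictly dominate B (column X: 3 ≤ 3)
No single strategy strictly dominates all others → no strictly dominant strategy.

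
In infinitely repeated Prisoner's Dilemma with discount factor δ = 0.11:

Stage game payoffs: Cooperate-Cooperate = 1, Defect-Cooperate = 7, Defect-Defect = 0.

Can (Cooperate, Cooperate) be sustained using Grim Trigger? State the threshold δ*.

δ* = 0.8571; since δ = 0.11 < 0.8571, cooperation cannot be sustained

Work:
For Grim Trigger:
Cooperate forever: 1/(1-δ)
Defect then punished: 7 + 0·δ/(1-δ)
Need: 1/(1-δ) ≥ 7 + 0·δ/(1-δ)
Solving: δ ≥ (T-R)/(T-P) = (7-1)/(7-0) = 0.8571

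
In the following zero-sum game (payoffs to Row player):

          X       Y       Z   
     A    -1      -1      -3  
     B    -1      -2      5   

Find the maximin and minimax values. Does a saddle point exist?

Maximin = -2, Minimax = -1, Saddle: False

Work:
Row minimums: [-3, -2] → maximin = -2
Column maximums: [-1, -1, 5] → minimax = -1
No saddle point (maximin ≠ minimax). Mixed strategy needed.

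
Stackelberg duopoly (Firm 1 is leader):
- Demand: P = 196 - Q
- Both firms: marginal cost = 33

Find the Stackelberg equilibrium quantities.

q₁* (leader) = 81.5, q₂* (follower) = 40.75

Work:
Follower's reaction: q₂ = (a - c - q₁)/2
Leader substitutes: π₁ = q₁·(a - q₁ - (a-c-q₁)/2 - c)
FOC: q₁* = (196 - 33)/2 = 81.50
Then: q₂* = (196 - 33 - 81.5)/2 = 40.75
Leader has first-mover advantage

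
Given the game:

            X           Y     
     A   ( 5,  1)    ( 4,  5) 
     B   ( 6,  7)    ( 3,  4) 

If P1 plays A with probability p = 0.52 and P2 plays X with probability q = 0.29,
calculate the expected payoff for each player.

E[P1] = 4.0884, E[P2] = 4.3344

Work:
E[P1] = p·q·π₁(A,X) + p·(1-q)·π₁(A,Y) + (1-p)·q·π₁(B,X) + (1-p)·(1-q)·π₁(B,Y)
= 0.52·0.29·5 + 0.52·0.71·4 + 0.48·0.29·6 + 0.48·0.71·3
= 4.0884

E[P2] = 4.3344 (similar calculation)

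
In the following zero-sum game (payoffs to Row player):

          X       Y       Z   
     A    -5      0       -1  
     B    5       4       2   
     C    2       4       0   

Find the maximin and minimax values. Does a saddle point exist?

Maximin = 2, Minimax = 2, Saddle: True

Work:
Row minimums: [-5, 2, 0] → maximin = 2
Column maximums: [5, 4, 2] → minimax = 2
Saddle point exists! Game value = 2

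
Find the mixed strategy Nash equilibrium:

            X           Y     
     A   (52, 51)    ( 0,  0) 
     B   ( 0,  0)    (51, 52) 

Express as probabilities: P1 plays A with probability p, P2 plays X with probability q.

p = 0.5049, q = 0.4951

Work:
Find probabilities that make opponent indifferent:
P2 chooses q to make P1 indifferent between A and B
P1 chooses p to make P2 indifferent between X and Y
Mixed NE: P1 plays (A: 0.5049, B: 0.4951), P2 plays (X: 0.4951, Y: 0.5049)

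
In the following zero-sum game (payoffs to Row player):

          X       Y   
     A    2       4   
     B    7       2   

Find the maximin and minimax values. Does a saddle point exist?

Maximin = 2, Minimax = 4, Saddle: False

Work:
Row minimums: [2, 2] → maximin = 2
Column maximums: [7, 4] → minimax = 4
No saddle point (maximin ≠ minimax). Mixed strategy needed.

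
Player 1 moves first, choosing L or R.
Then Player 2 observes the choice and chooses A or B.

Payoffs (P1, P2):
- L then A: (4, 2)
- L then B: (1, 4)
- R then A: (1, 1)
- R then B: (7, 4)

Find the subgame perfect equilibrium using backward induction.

P1 plays R, P2 plays B after L and B after R; Payoff (7, 4)

Work:
Backward induction:
After L: P2 chooses B → P1 gets 1
After R: P2 chooses B → P1 gets 7
P1 chooses R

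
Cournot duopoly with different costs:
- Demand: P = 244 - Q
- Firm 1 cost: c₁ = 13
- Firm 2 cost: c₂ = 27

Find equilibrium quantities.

q₁* = 81.67, q₂* = 67.67

Work:
Reaction: q₁ = (244 - 13 - q₂)/2
Reaction: q₂ = (244 - 27 - q₁)/2
Solve simultaneously:
q₁* = (244 - 2×13 + 27)/3 = 81.67
q₂* = (244 - 2×27 + 13)/3 = 67.67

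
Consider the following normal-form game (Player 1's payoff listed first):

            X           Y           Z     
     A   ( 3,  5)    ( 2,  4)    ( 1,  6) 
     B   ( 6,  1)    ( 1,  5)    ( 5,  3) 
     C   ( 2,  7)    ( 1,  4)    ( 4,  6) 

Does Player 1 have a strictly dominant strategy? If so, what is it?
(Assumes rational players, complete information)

No strictly dominant strategy exists for Player 1

Work:
A strategy strictly dominates another if it gives a strictly higher payoff against every opponent action. Compare each pair of P1's strategies column-by-column:
  A vs B: [3 vs 6, 2 vs 1, 1 vs 5] → A does not strictly dominate B (column X: 3 ≤ 6)
  A vs C: [3 vs 2, 2 vs 1, 1 vs 4] → A does not strictly dominate C (column Z: 1 ≤ 4)
  B vs A: [6 vs 3, 1 vs 2, 5 vs 1] → B does not strictly dominate A (column Y: 1 ≤ 2)
  B vs C: [6 vs 2, 1 vs 1, 5 vs 4] → B does not strictly dominate C (column Y: 1 ≤ 1)
  C vs A: [2 vs 3, 1 vs 2, 4 vs 1] → C does not strictly dominate A (column X: 2 ≤ 3)
  C vs B: [2 vs 6, 1 vs 1, 4 vs 5] → C does not strictly dominate B (column X: 2 ≤ 6)
No single strategy strictly dominates all others → no strictly dominant strategy.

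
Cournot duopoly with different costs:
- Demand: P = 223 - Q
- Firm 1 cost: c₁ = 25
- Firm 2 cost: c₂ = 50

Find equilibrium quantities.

q₁* = 74.33, q₂* = 49.33

Work:
Reaction: q₁ = (223 - 25 - q₂)/2
Reaction: q₂ = (223 - 50 - q₁)/2
Solve simultaneously:
q₁* = (223 - 2×25 + 50)/3 = 74.33
q₂* = (223 - 2×50 + 25)/3 = 49.33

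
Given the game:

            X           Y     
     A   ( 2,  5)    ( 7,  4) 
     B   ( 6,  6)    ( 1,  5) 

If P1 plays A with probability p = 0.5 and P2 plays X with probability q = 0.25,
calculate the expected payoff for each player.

E[P1] = 4.0, E[P2] = 4.75

Work:
E[P1] = p·q·π₁(A,X) + p·(1-q)·π₁(A,Y) + (1-p)·q·π₁(B,X) + (1-p)·(1-q)·π₁(B,Y)
= 0.5·0.25·2 + 0.5·0.75·7 + 0.5·0.25·6 + 0.5·0.75·1
= 4.0

E[P2] = 4.75 (similar calculation)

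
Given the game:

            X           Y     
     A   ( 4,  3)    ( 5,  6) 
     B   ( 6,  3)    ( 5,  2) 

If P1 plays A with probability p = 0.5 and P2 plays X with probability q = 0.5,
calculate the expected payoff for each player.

E[P1] = 5.0, E[P2] = 3.5

Work:
E[P1] = p·q·π₁(A,X) + p·(1-q)·π₁(A,Y) + (1-p)·q·π₁(B,X) + (1-p)·(1-q)·π₁(B,Y)
= 0.5·0.5·4 + 0.5·0.5·5 + 0.5·0.5·6 + 0.5·0.5·5
= 5.0

E[P2] = 3.5 (similar calculation)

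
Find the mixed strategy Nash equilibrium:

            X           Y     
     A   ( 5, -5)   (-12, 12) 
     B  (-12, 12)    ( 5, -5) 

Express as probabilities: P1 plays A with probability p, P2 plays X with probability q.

p = 0.5, q = 0.5

Work:
Find probabilities that make opponent indifferent:
P2 chooses q to make P1 indifferent between A and B
P1 chooses p to make P2 indifferent between X and Y
Mixed NE: P1 plays (A: 0.5, B: 0.5), P2 plays (X: 0.5, Y: 0.5)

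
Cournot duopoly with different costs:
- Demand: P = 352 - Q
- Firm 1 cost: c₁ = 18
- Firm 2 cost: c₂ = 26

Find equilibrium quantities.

q₁* = 114.0, q₂* = 106.0

Work:
Reaction: q₁ = (352 - 18 - q₂)/2
Reaction: q₂ = (352 - 26 - q₁)/2
Solve simultaneously:
q₁* = (352 - 2×18 + 26)/3 = 114.0
q₂* = (352 - 2×26 + 18)/3 = 106.0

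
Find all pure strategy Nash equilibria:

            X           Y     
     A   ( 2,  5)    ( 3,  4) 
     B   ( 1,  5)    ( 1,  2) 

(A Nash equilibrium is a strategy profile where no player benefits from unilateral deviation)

Nash equilibrium: (A, X)

Work:
Best responses:
  P1 vs X: payoffs [2, 1] → best response A (payoff 2)
  P1 vs Y: payoffs [3, 1] → best response A (payoff 3)
  P2 vs A: payoffs [5, 4] → best response X (payoff 5)
  P2 vs B: payoffs [5, 2] → best response X (payoff 5)
Mutual best responses: (A,X) → Nash equilibria.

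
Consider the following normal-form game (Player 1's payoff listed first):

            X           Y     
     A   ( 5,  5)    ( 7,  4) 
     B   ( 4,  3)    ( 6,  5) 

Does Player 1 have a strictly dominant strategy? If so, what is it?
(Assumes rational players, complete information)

Yes, Player 1's strictly dominant strategy is A

Work:
A strategy strictly dominates another if it gives a strictly higher payoff against every opponent action. Compare each pair of P1's strategies column-by-column:
  A vs B: [5 vs 4, 7 vs 6] → A strictly dominates B
  B vs A: [4 vs 5, 6 vs 7] → B does not strictly dominate A (column X: 4 ≤ 5)
A strictly dominates every other strategy → strictly dominant.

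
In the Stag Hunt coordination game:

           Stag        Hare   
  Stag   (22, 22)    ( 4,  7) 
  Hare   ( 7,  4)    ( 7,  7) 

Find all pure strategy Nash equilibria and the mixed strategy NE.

Pure NE: (Stag, Stag) and (Hare, Hare); Mixed NE: p = 0.1667, q = 0.1667

Work:
Check pure NE:
(Stag, Stag): (22, 22) - no unilateral deviation beneficial
(Hare, Hare): (7, 7) - no unilateral deviation beneficial
Mixed NE: P1 plays Stag with p = 0.1667, P2 plays Stag with q = 0.1667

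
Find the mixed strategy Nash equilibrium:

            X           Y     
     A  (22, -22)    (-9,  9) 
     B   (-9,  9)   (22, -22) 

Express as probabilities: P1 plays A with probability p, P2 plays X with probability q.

p = 0.5, q = 0.5

Work:
Find probabilities that make opponent indifferent:
P2 chooses q to make P1 indifferent between A and B
P1 chooses p to make P2 indifferent between X and Y
Mixed NE: P1 plays (A: 0.5, B: 0.5), P2 plays (X: 0.5, Y: 0.5)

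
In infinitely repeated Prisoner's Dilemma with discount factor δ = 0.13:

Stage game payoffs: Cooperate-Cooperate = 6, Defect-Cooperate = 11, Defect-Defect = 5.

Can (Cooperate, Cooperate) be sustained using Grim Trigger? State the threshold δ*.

δ* = 0.8333; since δ = 0.13 < 0.8333, cooperation cannot be sustained

Work:
For Grim Trigger:
Cooperate forever: 6/(1-δ)
Defect then punished: 11 + 5·δ/(1-δ)
Need: 6/(1-δ) ≥ 11 + 5·δ/(1-δ)
Solving: δ ≥ (T-R)/(T-P) = (11-6)/(11-5) = 0.8333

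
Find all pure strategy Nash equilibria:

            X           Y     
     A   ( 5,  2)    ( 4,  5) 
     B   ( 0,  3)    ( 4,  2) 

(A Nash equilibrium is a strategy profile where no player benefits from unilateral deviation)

Nash equilibrium: (A, Y)

Work:
Best responses:
  P1 vs X: payoffs [5, 0] → best response A (payoff 5)
  P1 vs Y: payoffs [4, 4] → best response A/B (payoff 4)
  P2 vs A: payoffs [2, 5] → best response Y (payoff 5)
  P2 vs B: payoffs [3, 2] → best response X (payoff 3)
Mutual best responses: (A,Y) → Nash equilibria.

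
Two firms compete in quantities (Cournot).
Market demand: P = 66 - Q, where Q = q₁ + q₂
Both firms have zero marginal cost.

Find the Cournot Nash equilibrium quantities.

q₁* = q₂* = 22.0; P* = 22.0

Work:
Profit: π_i = P·q_i = (a - q_i - q_j)·q_i
FOC: ∂π_i/∂q_i = a - 2q_i - q_j = 0
Reaction function: q_i = (66 - q_j)/2
Symmetry: q* = 66/3 = 22.0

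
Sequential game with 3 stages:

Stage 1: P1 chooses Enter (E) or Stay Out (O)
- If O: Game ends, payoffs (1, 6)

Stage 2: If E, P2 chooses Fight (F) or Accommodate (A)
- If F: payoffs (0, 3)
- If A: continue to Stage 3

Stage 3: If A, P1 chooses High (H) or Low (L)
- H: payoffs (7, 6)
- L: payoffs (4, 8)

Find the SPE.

SPE: (E, A, H); Outcome (7, 6)

Work:
Stage 3: P1 chooses H (7 vs 4)
Stage 2: P2: F->3, A->6 (anticipating H). Choose A
Stage 1: P1: O->1, E->7 (anticipating A, H). Choose E
SPE path: E -> A -> H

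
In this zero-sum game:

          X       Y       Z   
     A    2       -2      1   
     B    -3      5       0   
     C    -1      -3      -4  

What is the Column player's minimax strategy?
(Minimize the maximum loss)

Column should play Z, value = 1

Work:
Column player minimizes Row's maximum payoff:
Column X: max payoff to Row = 2
Column Y: max payoff to Row = 5
Column Z: max payoff to Row = 1
Minimum is 1, achieved by column Z.
Minimax strategy: Z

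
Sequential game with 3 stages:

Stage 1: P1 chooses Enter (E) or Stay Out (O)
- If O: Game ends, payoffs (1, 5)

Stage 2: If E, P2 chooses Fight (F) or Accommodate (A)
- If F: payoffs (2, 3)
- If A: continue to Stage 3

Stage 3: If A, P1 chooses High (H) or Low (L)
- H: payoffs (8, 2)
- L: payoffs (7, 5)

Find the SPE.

SPE: (E, F, H); Outcome (2, 3)

Work:
Stage 3: P1 chooses H (8 vs 7)
Stage 2: P2: F->3, A->2 (anticipating H). Choose F
Stage 1: P1: O->1, E->2 (anticipating F, H). Choose E
SPE path: E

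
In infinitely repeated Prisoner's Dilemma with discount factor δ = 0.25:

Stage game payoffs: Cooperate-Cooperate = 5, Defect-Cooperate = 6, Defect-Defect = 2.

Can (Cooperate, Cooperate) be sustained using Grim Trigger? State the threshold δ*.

δ* = 0.25; since δ = 0.25 ≥ 0.25, cooperation can be sustained

Work:
For Grim Trigger:
Cooperate forever: 5/(1-δ)
Defect then punished: 6 + 2·δ/(1-δ)
Need: 5/(1-δ) ≥ 6 + 2·δ/(1-δ)
Solving: δ ≥ (T-R)/(T-P) = (6-5)/(6-2) = 0.25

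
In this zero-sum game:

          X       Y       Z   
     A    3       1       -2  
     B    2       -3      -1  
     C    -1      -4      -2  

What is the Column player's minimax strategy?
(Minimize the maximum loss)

Column should play Z, value = -1

Work:
Column player minimizes Row's maximum payoff:
Column X: max payoff to Row = 3
Column Y: max payoff to Row = 1
Column Z: max payoff to Row = -1
Minimum is -1, achieved by column Z.
Minimax strategy: Z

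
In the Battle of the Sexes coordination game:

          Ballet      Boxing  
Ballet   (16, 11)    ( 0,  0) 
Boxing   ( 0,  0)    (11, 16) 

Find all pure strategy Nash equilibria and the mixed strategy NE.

Pure NE: (Ballet, Ballet) and (Boxing, Boxing); Mixed NE: p = 0.5926, q = 0.4074

Work:
Check pure NE:
(Ballet, Ballet): (16, 11) - no unilateral deviation beneficial
(Boxing, Boxing): (11, 16) - no unilateral deviation beneficial
Mixed NE: P1 plays Ballet with p = 0.5926, P2 plays Ballet with q = 0.4074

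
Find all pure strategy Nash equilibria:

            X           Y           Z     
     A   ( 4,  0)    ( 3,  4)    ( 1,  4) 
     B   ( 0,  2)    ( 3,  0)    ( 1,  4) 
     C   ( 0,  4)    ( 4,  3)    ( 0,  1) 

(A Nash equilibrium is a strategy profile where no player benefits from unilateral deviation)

Nash equilibrium: (A, Z), (B, Z)

Work:
Best responses:
  P1 vs X: payoffs [4, 0, 0] → best response A (payoff 4)
  P1 vs Y: payoffs [3, 3, 4] → best response C (payoff 4)
  P1 vs Z: payoffs [1, 1, 0] → best response A/B (payoff 1)
  P2 vs A: payoffs [0, 4, 4] → best response Y/Z (payoff 4)
  P2 vs B: payoffs [2, 0, 4] → best response Z (payoff 4)
  P2 vs C: payoffs [4, 3, 1] → best response X (payoff 4)
Mutual best responses: (A,Z), (B,Z) → Nash equilibria.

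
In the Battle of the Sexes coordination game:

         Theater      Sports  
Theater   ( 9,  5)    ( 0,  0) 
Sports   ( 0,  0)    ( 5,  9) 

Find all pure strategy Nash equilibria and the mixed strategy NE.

Pure NE: (Theater, Theater) and (Sports, Sports); Mixed NE: p = 0.6429, q = 0.3571

Work:
Check pure NE:
(Theater, Theater): (9, 5) - no unilateral deviation beneficial
(Sports, Sports): (5, 9) - no unilateral deviation beneficial
Mixed NE: P1 plays Theater with p = 0.6429, P2 plays Theater with q = 0.3571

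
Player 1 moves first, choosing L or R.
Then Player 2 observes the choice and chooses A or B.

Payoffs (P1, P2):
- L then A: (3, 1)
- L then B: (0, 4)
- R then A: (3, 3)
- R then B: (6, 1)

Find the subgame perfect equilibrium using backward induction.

P1 plays R, P2 plays B after L and A after R; Payoff (3, 3)

Work:
Backward induction:
After L: P2 chooses B → P1 gets 0
After R: P2 chooses A → P1 gets 3
P1 chooses R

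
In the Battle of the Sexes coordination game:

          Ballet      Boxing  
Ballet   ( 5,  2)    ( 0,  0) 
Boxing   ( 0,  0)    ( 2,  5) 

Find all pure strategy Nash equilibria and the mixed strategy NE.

Pure NE: (Ballet, Ballet) and (Boxing, Boxing); Mixed NE: p = 0.7143, q = 0.2857

Work:
Check pure NE:
(Ballet, Ballet): (5, 2) - no unilateral deviation beneficial
(Boxing, Boxing): (2, 5) - no unilateral deviation beneficial
Mixed NE: P1 plays Ballet with p = 0.7143, P2 plays Ballet with q = 0.2857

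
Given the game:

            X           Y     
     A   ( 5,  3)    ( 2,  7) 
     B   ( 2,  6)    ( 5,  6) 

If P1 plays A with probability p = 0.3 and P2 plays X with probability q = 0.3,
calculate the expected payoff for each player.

E[P1] = 3.74, E[P2] = 5.94

Work:
E[P1] = p·q·π₁(A,X) + p·(1-q)·π₁(A,Y) + (1-p)·q·π₁(B,X) + (1-p)·(1-q)·π₁(B,Y)
= 0.3·0.3·5 + 0.3·0.7·2 + 0.7·0.3·2 + 0.7·0.7·5
= 3.74

E[P2] = 5.94 (similar calculation)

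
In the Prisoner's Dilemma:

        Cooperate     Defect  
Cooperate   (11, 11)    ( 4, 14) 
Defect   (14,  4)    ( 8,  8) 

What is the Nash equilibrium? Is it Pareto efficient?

(Defect, Defect) is NE; not Pareto efficient

Work:
Defect dominates Cooperate for both players:
If P2 cooperates: Defect (14) > Cooperate (11)
If P2 defects: Defect (8) > Cooperate (4)
NE: (Defect, Defect) with payoff (8, 8)
But (Cooperate, Cooperate) = (11, 11) Pareto dominates (8, 8)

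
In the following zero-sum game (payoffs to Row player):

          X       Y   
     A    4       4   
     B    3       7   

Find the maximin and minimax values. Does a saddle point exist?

Maximin = 4, Minimax = 4, Saddle: True

Work:
Row minimums: [4, 3] → maximin = 4
Column maximums: [4, 7] → minimax = 4
Saddle point exists! Game value = 4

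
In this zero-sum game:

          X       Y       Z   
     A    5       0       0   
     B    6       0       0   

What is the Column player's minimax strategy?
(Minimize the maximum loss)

Column should play Y or Z (all achieve the minimum), value = 0

Work:
Column player minimizes Row's maximum payoff:
Column X: max payoff to Row = 6
Column Y: max payoff to Row = 0
Column Z: max payoff to Row = 0
Minimum is 0, achieved by columns Y, Z (tied).
Each of Y or Z is a minimax strategy.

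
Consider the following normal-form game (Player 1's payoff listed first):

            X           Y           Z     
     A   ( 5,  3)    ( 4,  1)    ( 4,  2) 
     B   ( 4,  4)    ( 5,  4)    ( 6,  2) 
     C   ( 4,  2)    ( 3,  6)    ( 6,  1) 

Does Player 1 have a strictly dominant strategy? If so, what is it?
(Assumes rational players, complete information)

No strictly dominant strategy exists for Player 1

Work:
A strategy strictly dominates another if it gives a strictly higher payoff against every opponent action. Compare each pair of P1's strategies column-by-column:
  A vs B: [5 vs 4, 4 vs 5, 4 vs 6] → A does not strictly dominate B (column Y: 4 ≤ 5)
  A vs C: [5 vs 4, 4 vs 3, 4 vs 6] → A does not strictly dominate C (column Z: 4 ≤ 6)
  B vs A: [4 vs 5, 5 vs 4, 6 vs 4] → B does not strictly dominate A (column X: 4 ≤ 5)
  B vs C: [4 vs 4, 5 vs 3, 6 vs 6] → B does not strictly dominate C (column X: 4 ≤ 4)
  C vs A: [4 vs 5, 3 vs 4, 6 vs 4] → C does not strictly dominate A (column X: 4 ≤ 5)
  C vs B: [4 vs 4, 3 vs 5, 6 vs 6] → C does not strictly dominate B (column X: 4 ≤ 4)
No single strategy strictly dominates all others → no strictly dominant strategy.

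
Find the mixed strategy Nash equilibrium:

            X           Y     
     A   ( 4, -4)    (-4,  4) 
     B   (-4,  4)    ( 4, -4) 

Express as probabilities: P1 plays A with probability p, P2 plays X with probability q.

p = 0.5, q = 0.5

Work:
Find probabilities that make opponent indifferent:
P2 chooses q to make P1 indifferent between A and B
P1 chooses p to make P2 indifferent between X and Y
Mixed NE: P1 plays (A: 0.5, B: 0.5), P2 plays (X: 0.5, Y: 0.5)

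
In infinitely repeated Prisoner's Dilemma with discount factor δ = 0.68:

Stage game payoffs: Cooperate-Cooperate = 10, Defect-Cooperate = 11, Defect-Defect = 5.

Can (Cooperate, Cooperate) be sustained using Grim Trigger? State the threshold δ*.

δ* = 0.1667; since δ = 0.68 ≥ 0.1667, cooperation can be sustained

Work:
For Grim Trigger:
Cooperate forever: 10/(1-δ)
Defect then punished: 11 + 5·δ/(1-δ)
Need: 10/(1-δ) ≥ 11 + 5·δ/(1-δ)
Solving: δ ≥ (T-R)/(T-P) = (11-10)/(11-5) = 0.1667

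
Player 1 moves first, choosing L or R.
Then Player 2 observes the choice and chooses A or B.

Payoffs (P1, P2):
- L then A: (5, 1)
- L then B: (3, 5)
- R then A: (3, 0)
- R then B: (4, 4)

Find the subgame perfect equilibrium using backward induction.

P1 plays R, P2 plays B after L and B after R; Payoff (4, 4)

Work:
Backward induction:
After L: P2 chooses B → P1 gets 3
After R: P2 chooses B → P1 gets 4
P1 chooses R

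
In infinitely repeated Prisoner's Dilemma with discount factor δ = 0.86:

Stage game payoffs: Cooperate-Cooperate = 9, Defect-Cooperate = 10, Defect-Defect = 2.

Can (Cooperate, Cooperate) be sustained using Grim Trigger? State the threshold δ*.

δ* = 0.125; since δ = 0.86 ≥ 0.125, cooperation can be sustained

Work:
For Grim Trigger:
Cooperate forever: 9/(1-δ)
Defect then punished: 10 + 2·δ/(1-δ)
Need: 9/(1-δ) ≥ 10 + 2·δ/(1-δ)
Solving: δ ≥ (T-R)/(T-P) = (10-9)/(10-2) = 0.125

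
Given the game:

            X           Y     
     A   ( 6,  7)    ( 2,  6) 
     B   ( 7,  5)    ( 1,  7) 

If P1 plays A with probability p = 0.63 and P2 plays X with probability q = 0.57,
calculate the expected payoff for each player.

E[P1] = 4.3318, E[P2] = 6.3073

Work:
E[P1] = p·q·π₁(A,X) + p·(1-q)·π₁(A,Y) + (1-p)·q·π₁(B,X) + (1-p)·(1-q)·π₁(B,Y)
= 0.63·0.57·6 + 0.63·0.43·2 + 0.37·0.57·7 + 0.37·0.43·1
= 4.3318

E[P2] = 6.3073 (similar calculation)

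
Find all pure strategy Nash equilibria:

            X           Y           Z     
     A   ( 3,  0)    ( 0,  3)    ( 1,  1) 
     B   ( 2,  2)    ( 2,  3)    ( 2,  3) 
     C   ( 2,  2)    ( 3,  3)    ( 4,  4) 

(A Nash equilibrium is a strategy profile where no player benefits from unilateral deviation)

Nash equilibrium: (C, Z)

Work:
Best responses:
  P1 vs X: payoffs [3, 2, 2] → best response A (payoff 3)
  P1 vs Y: payoffs [0, 2, 3] → best response C (payoff 3)
  P1 vs Z: payoffs [1, 2, 4] → best response C (payoff 4)
  P2 vs A: payoffs [0, 3, 1] → best response Y (payoff 3)
  P2 vs B: payoffs [2, 3, 3] → best response Y/Z (payoff 3)
  P2 vs C: payoffs [2, 3, 4] → best response Z (payoff 4)
Mutual best responses: (C,Z) → Nash equilibria.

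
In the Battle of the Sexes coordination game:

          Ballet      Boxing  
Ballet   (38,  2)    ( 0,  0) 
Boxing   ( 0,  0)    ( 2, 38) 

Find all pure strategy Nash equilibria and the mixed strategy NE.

Pure NE: (Ballet, Ballet) and (Boxing, Boxing); Mixed NE: p = 0.95, q = 0.05

Work:
Check pure NE:
(Ballet, Ballet): (38, 2) - no unilateral deviation beneficial
(Boxing, Boxing): (2, 38) - no unilateral deviation beneficial
Mixed NE: P1 plays Ballet with p = 0.95, P2 plays Ballet with q = 0.05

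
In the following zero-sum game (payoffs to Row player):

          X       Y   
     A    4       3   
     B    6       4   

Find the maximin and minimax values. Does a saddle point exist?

Maximin = 4, Minimax = 4, Saddle: True

Work:
Row minimums: [3, 4] → maximin = 4
Column maximums: [6, 4] → minimax = 4
Saddle point exists! Game value = 4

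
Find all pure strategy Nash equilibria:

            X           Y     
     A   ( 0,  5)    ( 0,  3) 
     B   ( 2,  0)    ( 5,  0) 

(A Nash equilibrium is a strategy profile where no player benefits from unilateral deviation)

Nash equilibrium: (B, X), (B, Y)

Work:
Best responses:
  P1 vs X: payoffs [0, 2] → best response B (payoff 2)
  P1 vs Y: payoffs [0, 5] → best response B (payoff 5)
  P2 vs A: payoffs [5, 3] → best response X (payoff 5)
  P2 vs B: payoffs [0, 0] → best response X/Y (payoff 0)
Mutual best responses: (B,X), (B,Y) → Nash equilibria.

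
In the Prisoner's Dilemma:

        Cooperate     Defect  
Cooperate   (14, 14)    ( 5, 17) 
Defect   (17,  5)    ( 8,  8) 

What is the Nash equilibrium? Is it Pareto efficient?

(Defect, Defect) is NE; not Pareto efficient

Work:
Defect dominates Cooperate for both players:
If P2 cooperates: Defect (17) > Cooperate (14)
If P2 defects: Defect (8) > Cooperate (5)
NE: (Defect, Defect) with payoff (8, 8)
But (Cooperate, Cooperate) = (14, 14) Pareto dominates (8, 8)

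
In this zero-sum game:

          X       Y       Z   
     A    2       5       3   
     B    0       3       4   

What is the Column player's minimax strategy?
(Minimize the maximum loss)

Column should play X, value = 2

Work:
Column player minimizes Row's maximum payoff:
Column X: max payoff to Row = 2
Column Y: max payoff to Row = 5
Column Z: max payoff to Row = 4
Minimum is 2, achieved by column X.
Minimax strategy: X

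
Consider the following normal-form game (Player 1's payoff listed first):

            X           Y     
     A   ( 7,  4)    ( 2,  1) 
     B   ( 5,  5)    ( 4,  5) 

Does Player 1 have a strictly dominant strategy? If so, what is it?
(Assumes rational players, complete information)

No strictly dominant strategy exists for Player 1

Work:
A strategy strictly dominates another if it gives a strictly higher payoff against every opponent action. Compare each pair of P1's strategies column-by-column:
  A vs B: [7 vs 5, 2 vs 4] → A does not strictly dominate B (column Y: 2 ≤ 4)
  B vs A: [5 vs 7, 4 vs 2] → B does not strictly dominate A (column X: 5 ≤ 7)
No single strategy strictly dominates all others → no strictly dominant strategy.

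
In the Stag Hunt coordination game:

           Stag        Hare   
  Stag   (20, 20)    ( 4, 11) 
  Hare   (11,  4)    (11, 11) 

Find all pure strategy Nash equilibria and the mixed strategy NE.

Pure NE: (Stag, Stag) and (Hare, Hare); Mixed NE: p = 0.4375, q = 0.4375

Work:
Check pure NE:
(Stag, Stag): (20, 20) - no unilateral deviation beneficial
(Hare, Hare): (11, 11) - no unilateral deviation beneficial
Mixed NE: P1 plays Stag with p = 0.4375, P2 plays Stag with q = 0.4375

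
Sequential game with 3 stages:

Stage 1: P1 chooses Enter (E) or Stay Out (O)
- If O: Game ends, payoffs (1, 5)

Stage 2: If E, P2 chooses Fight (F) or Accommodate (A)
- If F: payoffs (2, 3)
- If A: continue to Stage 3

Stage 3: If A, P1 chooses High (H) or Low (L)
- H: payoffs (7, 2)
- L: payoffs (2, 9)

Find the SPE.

SPE: (E, F, H); Outcome (2, 3)

Work:
Stage 3: P1 chooses H (7 vs 2)
Stage 2: P2: F->3, A->2 (anticipating H). Choose F
Stage 1: P1: O->1, E->2 (anticipating F, H). Choose E
SPE path: E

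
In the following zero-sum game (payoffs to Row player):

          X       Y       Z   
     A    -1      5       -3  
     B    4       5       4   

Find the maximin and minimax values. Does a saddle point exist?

Maximin = 4, Minimax = 4, Saddle: True

Work:
Row minimums: [-3, 4] → maximin = 4
Column maximums: [4, 5, 4] → minimax = 4
Saddle point exists! Game value = 4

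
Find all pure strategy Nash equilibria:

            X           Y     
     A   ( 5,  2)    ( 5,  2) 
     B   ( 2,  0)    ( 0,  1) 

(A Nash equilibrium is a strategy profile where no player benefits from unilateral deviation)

Nash equilibrium: (A, X), (A, Y)

Work:
Best responses:
  P1 vs X: payoffs [5, 2] → best response A (payoff 5)
  P1 vs Y: payoffs [5, 0] → best response A (payoff 5)
  P2 vs A: payoffs [2, 2] → best response X/Y (payoff 2)
  P2 vs B: payoffs [0, 1] → best response Y (payoff 1)
Mutual best responses: (A,X), (A,Y) → Nash equilibria.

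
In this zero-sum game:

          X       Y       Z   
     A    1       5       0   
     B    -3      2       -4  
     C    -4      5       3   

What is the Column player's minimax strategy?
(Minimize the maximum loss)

Column should play X, value = 1

Work:
Column player minimizes Row's maximum payoff:
Column X: max payoff to Row = 1
Column Y: max payoff to Row = 5
Column Z: max payoff to Row = 3
Minimum is 1, achieved by column X.
Minimax strategy: X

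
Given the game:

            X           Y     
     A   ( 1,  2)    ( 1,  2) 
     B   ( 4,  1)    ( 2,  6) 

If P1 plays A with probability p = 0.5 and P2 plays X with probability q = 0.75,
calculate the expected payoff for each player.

E[P1] = 2.25, E[P2] = 2.125

Work:
E[P1] = p·q·π₁(A,X) + p·(1-q)·π₁(A,Y) + (1-p)·q·π₁(B,X) + (1-p)·(1-q)·π₁(B,Y)
= 0.5·0.75·1 + 0.5·0.25·1 + 0.5·0.75·4 + 0.5·0.25·2
= 2.25

E[P2] = 2.125 (similar calculation)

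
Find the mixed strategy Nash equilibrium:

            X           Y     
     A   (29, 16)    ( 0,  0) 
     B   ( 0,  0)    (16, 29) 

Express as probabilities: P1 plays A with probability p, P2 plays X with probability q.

p = 0.6444, q = 0.3556

Work:
Find probabilities that make opponent indifferent:
P2 chooses q to make P1 indifferent between A and B
P1 chooses p to make P2 indifferent between X and Y
Mixed NE: P1 plays (A: 0.6444, B: 0.3556), P2 plays (X: 0.3556, Y: 0.6444)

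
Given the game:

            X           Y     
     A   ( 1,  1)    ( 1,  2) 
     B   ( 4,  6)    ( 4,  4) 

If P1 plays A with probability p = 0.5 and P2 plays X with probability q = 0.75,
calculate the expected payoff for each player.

E[P1] = 2.5, E[P2] = 3.375

Work:
E[P1] = p·q·π₁(A,X) + p·(1-q)·π₁(A,Y) + (1-p)·q·π₁(B,X) + (1-p)·(1-q)·π₁(B,Y)
= 0.5·0.75·1 + 0.5·0.25·1 + 0.5·0.75·4 + 0.5·0.25·4
= 2.5

E[P2] = 3.375 (similar calculation)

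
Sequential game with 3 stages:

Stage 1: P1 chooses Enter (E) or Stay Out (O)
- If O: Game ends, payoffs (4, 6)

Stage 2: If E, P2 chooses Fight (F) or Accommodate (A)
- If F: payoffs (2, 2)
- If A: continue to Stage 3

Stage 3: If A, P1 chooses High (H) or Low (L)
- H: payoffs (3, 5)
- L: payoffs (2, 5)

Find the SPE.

SPE: (O, A, H); Outcome (4, 6)

Work:
Stage 3: P1 chooses H (3 vs 2)
Stage 2: P2: F->2, A->5 (anticipating H). Choose A
Stage 1: P1: O->4, E->3 (anticipating A, H). Choose O
SPE path: O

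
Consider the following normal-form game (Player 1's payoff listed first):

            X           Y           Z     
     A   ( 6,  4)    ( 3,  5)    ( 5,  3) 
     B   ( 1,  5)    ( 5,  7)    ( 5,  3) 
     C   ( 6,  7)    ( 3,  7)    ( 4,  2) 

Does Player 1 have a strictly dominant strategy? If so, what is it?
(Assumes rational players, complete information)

No strictly dominant strategy exists for Player 1

Work:
A strategy strictly dominates another if it gives a strictly higher payoff against every opponent action. Compare each pair of P1's strategies column-by-column:
  A vs B: [6 vs 1, 3 vs 5, 5 vs 5] → A does not strictly dominate B (column Y: 3 ≤ 5)
  A vs C: [6 vs 6, 3 vs 3, 5 vs 4] → A does not strictly dominate C (column X: 6 ≤ 6)
  B vs A: [1 vs 6, 5 vs 3, 5 vs 5] → B does not strictly dominate A (column X: 1 ≤ 6)
  B vs C: [1 vs 6, 5 vs 3, 5 vs 4] → B does not strictly dominate C (column X: 1 ≤ 6)
  C vs A: [6 vs 6, 3 vs 3, 4 vs 5] → C does not strictly dominate A (column X: 6 ≤ 6)
  C vs B: [6 vs 1, 3 vs 5, 4 vs 5] → C does not strictly dominate B (column Y: 3 ≤ 5)
No single strategy strictly dominates all others → no strictly dominant strategy.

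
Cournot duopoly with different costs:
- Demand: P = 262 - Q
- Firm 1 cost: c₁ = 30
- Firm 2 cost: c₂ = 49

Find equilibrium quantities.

q₁* = 83.67, q₂* = 64.67

Work:
Reaction: q₁ = (262 - 30 - q₂)/2
Reaction: q₂ = (262 - 49 - q₁)/2
Solve simultaneously:
q₁* = (262 - 2×30 + 49)/3 = 83.67
q₂* = (262 - 2×49 + 30)/3 = 64.67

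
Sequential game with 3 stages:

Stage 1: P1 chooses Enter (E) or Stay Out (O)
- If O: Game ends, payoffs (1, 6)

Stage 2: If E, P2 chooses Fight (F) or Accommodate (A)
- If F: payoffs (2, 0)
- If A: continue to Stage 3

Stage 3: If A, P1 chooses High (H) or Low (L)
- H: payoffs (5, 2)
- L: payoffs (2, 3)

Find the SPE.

SPE: (E, A, H); Outcome (5, 2)

Work:
Stage 3: P1 chooses H (5 vs 2)
Stage 2: P2: F->0, A->2 (anticipating H). Choose A
Stage 1: P1: O->1, E->5 (anticipating A, H). Choose E
SPE path: E -> A -> H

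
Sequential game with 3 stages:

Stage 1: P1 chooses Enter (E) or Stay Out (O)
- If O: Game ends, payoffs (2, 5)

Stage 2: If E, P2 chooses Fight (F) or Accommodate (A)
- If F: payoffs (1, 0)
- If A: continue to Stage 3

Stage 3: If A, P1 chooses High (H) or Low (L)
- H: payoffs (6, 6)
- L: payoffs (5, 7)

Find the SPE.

SPE: (E, A, H); Outcome (6, 6)

Work:
Stage 3: P1 chooses H (6 vs 5)
Stage 2: P2: F->0, A->6 (anticipating H). Choose A
Stage 1: P1: O->2, E->6 (anticipating A, H). Choose E
SPE path: E -> A -> H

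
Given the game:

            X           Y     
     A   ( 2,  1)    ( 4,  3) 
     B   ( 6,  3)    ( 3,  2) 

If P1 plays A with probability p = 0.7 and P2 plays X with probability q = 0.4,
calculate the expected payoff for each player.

E[P1] = 3.5, E[P2] = 2.26

Work:
E[P1] = p·q·π₁(A,X) + p·(1-q)·π₁(A,Y) + (1-p)·q·π₁(B,X) + (1-p)·(1-q)·π₁(B,Y)
= 0.7·0.4·2 + 0.7·0.6·4 + 0.3·0.4·6 + 0.3·0.6·3
= 3.5

E[P2] = 2.26 (similar calculation)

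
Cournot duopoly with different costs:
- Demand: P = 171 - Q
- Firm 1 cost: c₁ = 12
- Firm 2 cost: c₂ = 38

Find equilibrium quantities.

q₁* = 61.67, q₂* = 35.67

Work:
Reaction: q₁ = (171 - 12 - q₂)/2
Reaction: q₂ = (171 - 38 - q₁)/2
Solve simultaneously:
q₁* = (171 - 2×12 + 38)/3 = 61.67
q₂* = (171 - 2×38 + 12)/3 = 35.67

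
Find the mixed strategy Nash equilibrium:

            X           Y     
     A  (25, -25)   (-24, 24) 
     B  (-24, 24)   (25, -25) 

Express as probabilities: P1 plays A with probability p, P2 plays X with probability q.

p = 0.5, q = 0.5

Work:
Find probabilities that make opponent indifferent:
P2 chooses q to make P1 indifferent between A and B
P1 chooses p to make P2 indifferent between X and Y
Mixed NE: P1 plays (A: 0.5, B: 0.5), P2 plays (X: 0.5, Y: 0.5)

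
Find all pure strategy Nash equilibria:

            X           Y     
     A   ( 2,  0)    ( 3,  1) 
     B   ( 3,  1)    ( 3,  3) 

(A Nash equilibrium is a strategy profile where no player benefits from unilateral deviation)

Nash equilibrium: (A, Y), (B, Y)

Work:
Best responses:
  P1 vs X: payoffs [2, 3] → best response B (payoff 3)
  P1 vs Y: payoffs [3, 3] → best response A/B (payoff 3)
  P2 vs A: payoffs [0, 1] → best response Y (payoff 1)
  P2 vs B: payoffs [1, 3] → best response Y (payoff 3)
Mutual best responses: (A,Y), (B,Y) → Nash equilibria.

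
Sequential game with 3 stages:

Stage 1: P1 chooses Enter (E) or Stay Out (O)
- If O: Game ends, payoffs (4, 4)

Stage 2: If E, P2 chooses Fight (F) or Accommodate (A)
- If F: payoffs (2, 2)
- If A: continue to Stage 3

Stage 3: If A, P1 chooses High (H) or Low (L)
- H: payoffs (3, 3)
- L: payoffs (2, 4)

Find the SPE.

SPE: (O, A, H); Outcome (4, 4)

Work:
Stage 3: P1 chooses H (3 vs 2)
Stage 2: P2: F->2, A->3 (anticipating H). Choose A
Stage 1: P1: O->4, E->3 (anticipating A, H). Choose O
SPE path: O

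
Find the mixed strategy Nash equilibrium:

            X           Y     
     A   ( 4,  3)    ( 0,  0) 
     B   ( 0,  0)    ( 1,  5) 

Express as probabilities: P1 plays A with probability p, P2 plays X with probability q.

p = 0.625, q = 0.2

Work:
Find probabilities that make opponent indifferent:
P2 chooses q to make P1 indifferent between A and B
P1 chooses p to make P2 indifferent between X and Y
Mixed NE: P1 plays (A: 0.625, B: 0.375), P2 plays (X: 0.2, Y: 0.8)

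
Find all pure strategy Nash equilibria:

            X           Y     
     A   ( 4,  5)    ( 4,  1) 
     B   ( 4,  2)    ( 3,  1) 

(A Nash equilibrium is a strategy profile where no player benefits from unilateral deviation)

Nash equilibrium: (A, X), (B, X)

Work:
Best responses:
  P1 vs X: payoffs [4, 4] → best response A/B (payoff 4)
  P1 vs Y: payoffs [4, 3] → best response A (payoff 4)
  P2 vs A: payoffs [5, 1] → best response X (payoff 5)
  P2 vs B: payoffs [2, 1] → best response X (payoff 2)
Mutual best responses: (A,X), (B,X) → Nash equilibria.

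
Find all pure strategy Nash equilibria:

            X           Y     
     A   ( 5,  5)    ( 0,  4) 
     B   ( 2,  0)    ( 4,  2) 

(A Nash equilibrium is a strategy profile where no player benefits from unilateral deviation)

Nash equilibrium: (A, X), (B, Y)

Work:
Best responses:
  P1 vs X: payoffs [5, 2] → best response A (payoff 5)
  P1 vs Y: payoffs [0, 4] → best response B (payoff 4)
  P2 vs A: payoffs [5, 4] → best response X (payoff 5)
  P2 vs B: payoffs [0, 2] → best response Y (payoff 2)
Mutual best responses: (A,X), (B,Y) → Nash equilibria.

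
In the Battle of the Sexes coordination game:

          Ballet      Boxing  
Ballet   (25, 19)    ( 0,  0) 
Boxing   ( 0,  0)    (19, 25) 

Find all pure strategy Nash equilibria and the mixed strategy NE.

Pure NE: (Ballet, Ballet) and (Boxing, Boxing); Mixed NE: p = 0.5682, q = 0.4318

Work:
Check pure NE:
(Ballet, Ballet): (25, 19) - no unilateral deviation beneficial
(Boxing, Boxing): (19, 25) - no unilateral deviation beneficial
Mixed NE: P1 plays Ballet with p = 0.5682, P2 plays Ballet with q = 0.4318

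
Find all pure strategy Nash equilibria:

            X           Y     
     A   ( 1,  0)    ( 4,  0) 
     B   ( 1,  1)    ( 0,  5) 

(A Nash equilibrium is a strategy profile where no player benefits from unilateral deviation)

Nash equilibrium: (A, X), (A, Y)

Work:
Best responses:
  P1 vs X: payoffs [1, 1] → best response A/B (payoff 1)
  P1 vs Y: payoffs [4, 0] → best response A (payoff 4)
  P2 vs A: payoffs [0, 0] → best response X/Y (payoff 0)
  P2 vs B: payoffs [1, 5] → best response Y (payoff 5)
Mutual best responses: (A,X), (A,Y) → Nash equilibria.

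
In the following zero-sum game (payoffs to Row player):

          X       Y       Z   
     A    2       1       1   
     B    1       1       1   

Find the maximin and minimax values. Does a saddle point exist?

Maximin = 1, Minimax = 1, Saddle: True

Work:
Row minimums: [1, 1] → maximin = 1
Column maximums: [2, 1, 1] → minimax = 1
Saddle point exists! Game value = 1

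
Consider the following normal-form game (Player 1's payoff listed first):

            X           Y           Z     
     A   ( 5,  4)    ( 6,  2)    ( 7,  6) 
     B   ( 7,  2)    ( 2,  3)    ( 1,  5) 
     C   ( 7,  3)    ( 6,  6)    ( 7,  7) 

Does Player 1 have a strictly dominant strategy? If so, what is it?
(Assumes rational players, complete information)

No strictly dominant strategy exists for Player 1

Work:
A strategy strictly dominates another if it gives a strictly higher payoff against every opponent action. Compare each pair of P1's strategies column-by-column:
  A vs B: [5 vs 7, 6 vs 2, 7 vs 1] → A does not strictly dominate B (column X: 5 ≤ 7)
  A vs C: [5 vs 7, 6 vs 6, 7 vs 7] → A does not strictly dominate C (column X: 5 ≤ 7)
  B vs A: [7 vs 5, 2 vs 6, 1 vs 7] → B does not strictly dominate A (column Y: 2 ≤ 6)
  B vs C: [7 vs 7, 2 vs 6, 1 vs 7] → B does not strictly dominate C (column X: 7 ≤ 7)
  C vs A: [7 vs 5, 6 vs 6, 7 vs 7] → C does not strictly dominate A (column Y: 6 ≤ 6)
  C vs B: [7 vs 7, 6 vs 2, 7 vs 1] → C does not strictly dominate B (column X: 7 ≤ 7)
No single strategy strictly dominates all others → no strictly dominant strategy.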